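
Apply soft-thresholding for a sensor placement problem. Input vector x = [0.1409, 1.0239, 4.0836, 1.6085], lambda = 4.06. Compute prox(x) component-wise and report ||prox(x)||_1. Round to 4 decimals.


Soft-thresholding with lambda = 4.06:
prox(0.1409) = sign(0.1409)*max(|0.1409| - 4.06, 0) = 0.0
prox(1.0239) = sign(1.0239)*max(|1.0239| - 4.06, 0) = 0.0
prox(4.0836) = sign(4.0836)*max(|4.0836| - 4.06, 0) = 0.0236
prox(1.6085) = sign(1.6085)*max(|1.6085| - 4.06, 0) = 0.0
prox(x) = [0.0, 0.0, 0.0236, 0.0]
||prox(x)||_1 = 0.0 + 0.0 + 0.0236 + 0.0 = 0.0236


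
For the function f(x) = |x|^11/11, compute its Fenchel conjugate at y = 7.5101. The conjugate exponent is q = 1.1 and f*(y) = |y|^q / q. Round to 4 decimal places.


The conjugate exponent q satisfies 1/p + 1/q = 1.
p = 11, so q = 11/(11 - 1) = 1.1
|y|^q = 7.5101^1.1 = 9.1878
f*(7.5101) = 9.1878 / 1.1 = 8.3525


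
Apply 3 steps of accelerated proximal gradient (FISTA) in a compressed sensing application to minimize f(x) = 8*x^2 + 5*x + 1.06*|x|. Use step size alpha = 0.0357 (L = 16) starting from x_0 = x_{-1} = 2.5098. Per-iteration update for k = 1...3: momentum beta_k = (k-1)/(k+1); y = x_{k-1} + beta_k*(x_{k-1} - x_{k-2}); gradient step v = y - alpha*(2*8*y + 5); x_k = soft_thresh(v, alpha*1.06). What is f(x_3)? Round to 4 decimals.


FISTA on f(x) = 8*x^2 + 5*x + 1.06*|x|
L = 16, alpha = 0.0357
Iteration 1: beta = 0.0, y = 2.5098 + 0.0*(2.5098 - 2.5098) = 2.5098
  grad(y) = 45.1568, v = y - alpha*grad = 0.8977
  prox(v) = soft_thresh(0.8977, 0.0378) = 0.8599
Iteration 2: beta = 0.3333, y = 0.8599 + 0.3333*(0.8599 - 2.5098) = 0.3099
  grad(y) = 9.9581, v = y - alpha*grad = -0.0456
  prox(v) = soft_thresh(-0.0456, 0.0378) = -0.0078
Iteration 3: beta = 0.5, y = -0.0078 + 0.5*(-0.0078 - 0.8599) = -0.4416
  grad(y) = -2.0656, v = y - alpha*grad = -0.3679
  prox(v) = soft_thresh(-0.3679, 0.0378) = -0.33
f(x_3) = 8*(-0.33)^2 + 5*(-0.33) + 1.06*|-0.33| = -0.429


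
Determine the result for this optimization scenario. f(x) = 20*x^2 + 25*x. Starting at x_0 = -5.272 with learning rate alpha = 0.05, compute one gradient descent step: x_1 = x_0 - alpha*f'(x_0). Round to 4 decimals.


We compute the gradient at x_0 and apply the update.
f'(x) = 40*x + 25
f'(-5.272) = 40*-5.272 + 25 = -185.88
x_1 = -5.272 - 0.05*-185.88 = 4.022


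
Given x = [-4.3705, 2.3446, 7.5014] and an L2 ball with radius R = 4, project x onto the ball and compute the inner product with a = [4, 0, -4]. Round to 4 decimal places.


Step 1: Compute ||x|| (intermediates to 6 decimals).
||x|| = sqrt((-4.3705)^2 + 2.3446^2 + 7.5014^2) = 8.992743
Step 2: Project.
Since ||x|| > R, scale = R/||x|| = 4/8.992743 = 0.444803, proj(x) = scale * x
proj(x) = [-1.944012, 1.042885, 3.336645]
Step 3: Dot product.
a^T * proj(x) = 4*(-1.944012) + 0*1.042885 - 4*3.336645 = -21.1226


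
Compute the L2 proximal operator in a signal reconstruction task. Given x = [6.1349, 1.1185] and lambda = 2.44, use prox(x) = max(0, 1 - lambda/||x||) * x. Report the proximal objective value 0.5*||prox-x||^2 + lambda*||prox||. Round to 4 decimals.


Step 1: Compute ||x||.
||x|| = 6.236
Step 2: Compute scaling factor.
scale = max(0, 1 - 2.44/6.236) = 0.6087
Step 3: prox(x) = [3.7345, 0.6809]
||prox(x)|| = 3.796
Step 4: Proximal objective.
0.5*||prox-x||^2 = 2.9768
lambda*||prox|| = 9.2622
Total = 12.2391


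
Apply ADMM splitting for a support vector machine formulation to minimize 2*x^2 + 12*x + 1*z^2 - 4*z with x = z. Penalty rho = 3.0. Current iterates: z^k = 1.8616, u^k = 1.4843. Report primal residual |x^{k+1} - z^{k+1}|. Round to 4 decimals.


ADMM iteration with rho = 3.0, z^k = 1.8616, u^k = 1.4843
Step 1: x-update.
Minimize 2*x^2 + 12*x + (3.0/2)*(x - 1.8616 + 1.4843)^2
FOC: (2*2 + 3.0)*x = -12 + 3.0*(1.8616 - 1.4843)
x^{k+1} = -1.5526
Step 2: z-update.
Minimize 1*z^2 - 4*z + (3.0/2)*(-1.5526 - z + 1.4843)^2
FOC: (2*1 + 3.0)*z = 4 + 3.0*(-1.5526 + 1.4843)
z^{k+1} = 0.759
Step 3: u-update.
u^{k+1} = 1.4843 - 1.5526 - 0.759 = -0.8273
Step 4: Primal residual = |-1.5526 - 0.759| = 2.3116


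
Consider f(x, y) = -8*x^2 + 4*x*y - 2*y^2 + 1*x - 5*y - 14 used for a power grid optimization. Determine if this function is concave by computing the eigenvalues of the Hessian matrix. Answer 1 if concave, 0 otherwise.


The Hessian of f(x,y) = -8*x^2 + 4*x*y - 2*y^2 + 1*x - 5*y - 14 is:
H = [[-16, 4], [4, -4]]
Trace = -16 - 4 = -20
Determinant = -16*-4 - (4)^2 = 48
Discriminant = (-20)^2 - 4*48 = 208.0
Eigenvalues: lambda_1 = -17.2111, lambda_2 = -2.7889
The function is concave.

1


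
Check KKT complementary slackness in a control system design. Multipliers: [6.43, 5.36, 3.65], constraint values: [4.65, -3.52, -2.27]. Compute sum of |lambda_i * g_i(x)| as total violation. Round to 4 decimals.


KKT complementary slackness check:
lambda_1 * g_1 = 6.43 * 4.65 = 29.8995
lambda_2 * g_2 = 5.36 * -3.52 = -18.8672
lambda_3 * g_3 = 3.65 * -2.27 = -8.2855
Total violation = 29.8995 + 18.8672 + 8.2855 = 57.0522


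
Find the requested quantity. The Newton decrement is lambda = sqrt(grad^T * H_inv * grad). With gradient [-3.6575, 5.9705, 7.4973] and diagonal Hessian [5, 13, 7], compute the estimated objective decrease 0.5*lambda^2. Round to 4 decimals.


Step 1: H is diagonal, so H^(-1) * g = [-0.7315, 0.4593, 1.071].
Step 2: g^T H^(-1) g = sum_i g_i^2 / H_ii
  = (-3.6575)^2/5 + (5.9705)^2/13 + (7.4973)^2/7
  = 2.6755 + 2.7421 + 8.0299 = 13.4475
Step 3: Objective decrease = 0.5 * g^T H^(-1) g = 6.7237


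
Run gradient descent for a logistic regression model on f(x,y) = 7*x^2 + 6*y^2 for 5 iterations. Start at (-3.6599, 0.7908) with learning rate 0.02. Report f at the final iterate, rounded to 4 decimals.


Gradient descent on f(x,y) = 7*x^2 + 6*y^2.
Starting point: (-3.6599, 0.7908), alpha = 0.02
Step 1: grad_x = 2*7*-3.6599 = -51.2386, grad_y = 2*6*0.7908 = 9.4896
  x_1 = -3.6599 - 0.02*-51.2386 = -2.6351
  y_1 = 0.7908 - 0.02*9.4896 = 0.601
Step 2: grad_x = 2*7*-2.6351 = -36.8918, grad_y = 2*6*0.601 = 7.2121
  x_2 = -2.6351 - 0.02*-36.8918 = -1.8973
  y_2 = 0.601 - 0.02*7.2121 = 0.4568
Step 3: grad_x = 2*7*-1.8973 = -26.5621, grad_y = 2*6*0.4568 = 5.4812
  x_3 = -1.8973 - 0.02*-26.5621 = -1.3661
  y_3 = 0.4568 - 0.02*5.4812 = 0.3471
Step 4: grad_x = 2*7*-1.3661 = -19.1247, grad_y = 2*6*0.3471 = 4.1657
  x_4 = -1.3661 - 0.02*-19.1247 = -0.9836
  y_4 = 0.3471 - 0.02*4.1657 = 0.2638
Step 5: grad_x = 2*7*-0.9836 = -13.7698, grad_y = 2*6*0.2638 = 3.1659
  x_5 = -0.9836 - 0.02*-13.7698 = -0.7082
  y_5 = 0.2638 - 0.02*3.1659 = 0.2005
f(-0.7082, 0.2005) = 7*(-0.7082)^2 + 6*0.2005^2 = 3.7517


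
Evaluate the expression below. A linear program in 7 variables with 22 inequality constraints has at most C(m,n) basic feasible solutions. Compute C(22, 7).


Each vertex corresponds to some choice of n active constraints out of m, so the number of vertices is at most C(m, n) = m! / (n!(m-n)!).
m = 22, n = 7
Numerator: 22 * 21 * 20 * 19 * 18 * 17 * 16
Denominator: 7! = 5040
C(22, 7) = 170544


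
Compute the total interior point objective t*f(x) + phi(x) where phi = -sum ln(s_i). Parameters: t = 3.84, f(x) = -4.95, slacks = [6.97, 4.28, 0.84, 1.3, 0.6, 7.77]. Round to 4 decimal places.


Step 1: Compute log-barrier.
ln values: [1.9416, 1.454, -0.1744, 0.2624, -0.5108, 2.0503]
phi = -(1.9416 + 1.454 - 0.1744 + 0.2624 - 0.5108 + 2.0503) = -5.023
Step 2: Compute augmented objective.
t*f(x) = 3.84*-4.95 = -19.008
Total = -19.008 - 5.023 = -24.031


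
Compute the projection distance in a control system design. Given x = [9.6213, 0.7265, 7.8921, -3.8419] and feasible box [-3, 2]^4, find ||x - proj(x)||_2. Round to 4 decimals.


Project each component onto [-3, 2].
clip(9.6213) = 2.0, clip(0.7265) = 0.7265, clip(7.8921) = 2.0, clip(-3.8419) = -3.0
Projection = [2.0, 0.7265, 2.0, -3.0]
Squared diffs: [58.0842, 0.0, 34.7168, 0.7088]
Distance = sqrt(93.5098) = 9.67


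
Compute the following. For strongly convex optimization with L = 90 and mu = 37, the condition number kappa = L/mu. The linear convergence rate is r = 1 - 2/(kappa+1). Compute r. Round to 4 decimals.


Step 1: Compute the condition number.
kappa = L/mu = 90/37 = 2.4324
Step 2: Compute the convergence rate.
r = 1 - 2/(kappa + 1) = 1 - 2*mu/(L + mu) = (L - mu)/(L + mu) = 53/127 = 0.4173


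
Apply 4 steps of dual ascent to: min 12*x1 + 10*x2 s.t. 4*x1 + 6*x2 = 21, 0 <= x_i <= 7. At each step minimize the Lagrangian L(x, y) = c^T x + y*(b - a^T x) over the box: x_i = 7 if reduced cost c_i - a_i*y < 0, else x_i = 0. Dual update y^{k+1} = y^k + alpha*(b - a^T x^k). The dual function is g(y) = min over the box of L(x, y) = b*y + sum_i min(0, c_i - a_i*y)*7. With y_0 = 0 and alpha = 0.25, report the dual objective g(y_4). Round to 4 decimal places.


Dual ascent for LP: min 12*x1 + 10*x2, 4*x1 + 6*x2 = 21, 0 <= x_i <= 7
Step 1: y^k = 0.0, reduced costs: (12.0, 10.0)
  x^k = (0.0, 0.0), subgradient = b - a^T x = 21.0
  y^{k+1} = 0.0 + 0.25*21.0 = 5.25
Step 2: y^k = 5.25, reduced costs: (-9.0, -21.5)
  x^k = (7.0, 7.0), subgradient = b - a^T x = -49.0
  y^{k+1} = 5.25 + 0.25*-49.0 = -7.0
Step 3: y^k = -7.0, reduced costs: (40.0, 52.0)
  x^k = (0.0, 0.0), subgradient = b - a^T x = 21.0
  y^{k+1} = -7.0 + 0.25*21.0 = -1.75
Step 4: y^k = -1.75, reduced costs: (19.0, 20.5)
  x^k = (0.0, 0.0), subgradient = b - a^T x = 21.0
  y^{k+1} = -1.75 + 0.25*21.0 = 3.5
Dual objective at y_4 = 3.5: reduced costs (-2.0, -11.0), box minimizer x = (7.0, 7.0)
g(y_4) = b*y + (c1 - a1*y)*x1 + (c2 - a2*y)*x2 = 21*3.5 + (-2.0)*7.0 + (-11.0)*7.0 = 73.5 - 14.0 - 77.0 = -17.5


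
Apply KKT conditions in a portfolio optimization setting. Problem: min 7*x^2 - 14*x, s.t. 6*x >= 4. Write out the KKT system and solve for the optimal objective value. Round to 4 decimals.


Step 1: Try lambda = 0 (constraint inactive).
Stationarity: 2*7*x - 14 = 0
x* = 14/(2*7) = 1.0
Check constraint: 6*1.0 = 6.0 >= 4 -- satisfied.
Step 2: Compute optimal value.
f(x*) = 7*1.0^2 - 14*1.0 = -7.0


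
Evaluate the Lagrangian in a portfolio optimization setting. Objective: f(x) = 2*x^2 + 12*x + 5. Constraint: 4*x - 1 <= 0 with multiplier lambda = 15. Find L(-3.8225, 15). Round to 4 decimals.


Step 1: Evaluate f(x).
f(-3.8225) = 2*(-3.8225)^2 + 12*(-3.8225) + 5 = -11.647
Step 2: Evaluate g(x).
g(-3.8225) = 4*-3.8225 - 1 = -16.29
Step 3: Compute Lagrangian.
L = -11.647 + 15*-16.29 = -255.997


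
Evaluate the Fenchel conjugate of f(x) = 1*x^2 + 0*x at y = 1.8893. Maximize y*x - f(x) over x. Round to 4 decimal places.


f*(y) = sup_x {y*x - a*x^2 - b*x} = sup_x {(y-b)*x - a*x^2}
FOC: (y - b) - 2a*x = 0 => x* = (y - b)/(2a)
x* = (1.8893 - 0)/(2*1) = 0.9447
f*(1.8893) = (y-b)^2/(4a) = (1.8893 - 0)^2/(4*1)
= 3.5695/4 = 0.8924


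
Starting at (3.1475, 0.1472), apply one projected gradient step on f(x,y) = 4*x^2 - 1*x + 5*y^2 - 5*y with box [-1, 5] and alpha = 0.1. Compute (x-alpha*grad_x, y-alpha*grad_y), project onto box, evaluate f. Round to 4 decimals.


Step 1: Compute gradient at (3.1475, 0.1472).
grad_x = 2*4*3.1475 - 1 = 24.18
grad_y = 2*5*0.1472 - 5 = -3.528
Step 2: Gradient step.
x_raw = 3.1475 - 0.1*24.18 = 0.7295
y_raw = 0.1472 - 0.1*-3.528 = 0.5
Step 3: Project onto [-1, 5].
x_proj = clip(0.7295) = 0.7295
y_proj = clip(0.5) = 0.5
Step 4: Evaluate f.
f(0.7295, 0.5) = 0.1492


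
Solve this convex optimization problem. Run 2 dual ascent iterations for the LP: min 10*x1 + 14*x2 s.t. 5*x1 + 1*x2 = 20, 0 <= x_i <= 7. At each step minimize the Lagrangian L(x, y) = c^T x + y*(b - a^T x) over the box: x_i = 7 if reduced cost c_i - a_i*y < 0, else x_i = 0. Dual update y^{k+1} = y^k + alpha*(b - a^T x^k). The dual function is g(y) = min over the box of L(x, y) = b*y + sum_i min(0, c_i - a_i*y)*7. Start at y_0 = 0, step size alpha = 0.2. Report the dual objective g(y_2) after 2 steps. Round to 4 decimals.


Dual ascent for LP: min 10*x1 + 14*x2, 5*x1 + 1*x2 = 20, 0 <= x_i <= 7
Step 1: y^k = 0.0, reduced costs: (10.0, 14.0)
  x^k = (0.0, 0.0), subgradient = b - a^T x = 20.0
  y^{k+1} = 0.0 + 0.2*20.0 = 4.0
Step 2: y^k = 4.0, reduced costs: (-10.0, 10.0)
  x^k = (7.0, 0.0), subgradient = b - a^T x = -15.0
  y^{k+1} = 4.0 + 0.2*-15.0 = 1.0
Dual objective at y_2 = 1.0: reduced costs (5.0, 13.0), box minimizer x = (0.0, 0.0)
g(y_2) = b*y + (c1 - a1*y)*x1 + (c2 - a2*y)*x2 = 20*1.0 + 5.0*0.0 + 13.0*0.0 = 20.0 + 0.0 + 0.0 = 20.0


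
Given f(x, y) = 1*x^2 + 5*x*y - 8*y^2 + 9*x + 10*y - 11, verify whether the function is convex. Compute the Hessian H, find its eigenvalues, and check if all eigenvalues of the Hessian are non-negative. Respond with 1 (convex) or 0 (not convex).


The Hessian of f(x,y) = 1*x^2 + 5*x*y - 8*y^2 + 9*x + 10*y - 11 is:
H = [[2, 5], [5, -16]]
Trace = 2 - 16 = -14
Determinant = 2*-16 - (5)^2 = -57
Discriminant = (-14)^2 - 4*-57 = 424.0
Eigenvalues: lambda_1 = -17.2956, lambda_2 = 3.2956
The function is not convex.

0


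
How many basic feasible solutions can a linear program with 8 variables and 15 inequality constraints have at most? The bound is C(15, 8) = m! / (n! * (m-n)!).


Each vertex corresponds to some choice of n active constraints out of m, so the number of vertices is at most C(m, n) = m! / (n!(m-n)!).
m = 15, n = 8
Numerator: 15 * 14 * 13 * 12 * 11 * 10 * 9 * 8
Denominator: 8! = 40320
C(15, 8) = 6435


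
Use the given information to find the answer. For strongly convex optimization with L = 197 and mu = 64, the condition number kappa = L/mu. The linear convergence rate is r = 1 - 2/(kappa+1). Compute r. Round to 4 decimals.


Step 1: Compute the condition number.
kappa = L/mu = 197/64 = 3.0781
Step 2: Compute the convergence rate.
r = 1 - 2/(kappa + 1) = 1 - 2*mu/(L + mu) = (L - mu)/(L + mu) = 133/261 = 0.5096


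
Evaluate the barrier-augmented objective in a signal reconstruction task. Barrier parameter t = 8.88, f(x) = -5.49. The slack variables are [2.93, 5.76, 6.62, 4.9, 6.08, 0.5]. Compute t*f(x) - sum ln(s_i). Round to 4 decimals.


Step 1: Compute log-barrier.
ln values: [1.075, 1.7509, 1.8901, 1.5892, 1.805, -0.6931]
phi = -(1.075 + 1.7509 + 1.8901 + 1.5892 + 1.805 - 0.6931) = -7.4171
Step 2: Compute augmented objective.
t*f(x) = 8.88*-5.49 = -48.7512
Total = -48.7512 - 7.4171 = -56.1683


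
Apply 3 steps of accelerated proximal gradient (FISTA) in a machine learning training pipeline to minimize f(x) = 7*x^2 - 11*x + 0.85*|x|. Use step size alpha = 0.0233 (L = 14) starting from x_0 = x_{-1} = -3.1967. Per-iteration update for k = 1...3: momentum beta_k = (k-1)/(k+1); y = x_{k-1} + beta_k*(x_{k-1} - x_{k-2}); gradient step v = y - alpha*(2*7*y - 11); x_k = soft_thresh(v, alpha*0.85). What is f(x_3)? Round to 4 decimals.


FISTA on f(x) = 7*x^2 - 11*x + 0.85*|x|
L = 14, alpha = 0.0233
Iteration 1: beta = 0.0, y = -3.1967 + 0.0*(-3.1967 + 3.1967) = -3.1967
  grad(y) = -55.7538, v = y - alpha*grad = -1.8976
  prox(v) = soft_thresh(-1.8976, 0.0198) = -1.8778
Iteration 2: beta = 0.3333, y = -1.8778 + 0.3333*(-1.8778 + 3.1967) = -1.4382
  grad(y) = -31.1349, v = y - alpha*grad = -0.7128
  prox(v) = soft_thresh(-0.7128, 0.0198) = -0.693
Iteration 3: beta = 0.5, y = -0.693 + 0.5*(-0.693 + 1.8778) = -0.1005
  grad(y) = -12.4073, v = y - alpha*grad = 0.1886
  prox(v) = soft_thresh(0.1886, 0.0198) = 0.1688
f(x_3) = 7*0.1688^2 - 11*0.1688 + 0.85*|0.1688| = -1.5136


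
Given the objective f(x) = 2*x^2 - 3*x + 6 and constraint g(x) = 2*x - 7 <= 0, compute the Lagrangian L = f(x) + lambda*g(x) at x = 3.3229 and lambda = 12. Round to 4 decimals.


Step 1: Evaluate f(x).
f(3.3229) = 2*3.3229^2 - 3*3.3229 + 6 = 18.1146
Step 2: Evaluate g(x).
g(3.3229) = 2*3.3229 - 7 = -0.3542
Step 3: Compute Lagrangian.
L = 18.1146 + 12*-0.3542 = 13.8642


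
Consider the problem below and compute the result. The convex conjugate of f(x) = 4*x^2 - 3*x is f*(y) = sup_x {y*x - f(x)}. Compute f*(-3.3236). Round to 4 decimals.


f*(y) = sup_x {y*x - a*x^2 - b*x} = sup_x {(y-b)*x - a*x^2}
FOC: (y - b) - 2a*x = 0 => x* = (y - b)/(2a)
x* = (-3.3236 + 3)/(2*4) = -0.0405
f*(-3.3236) = (y-b)^2/(4a) = (-3.3236 + 3)^2/(4*4)
= 0.1047/16 = 0.0065


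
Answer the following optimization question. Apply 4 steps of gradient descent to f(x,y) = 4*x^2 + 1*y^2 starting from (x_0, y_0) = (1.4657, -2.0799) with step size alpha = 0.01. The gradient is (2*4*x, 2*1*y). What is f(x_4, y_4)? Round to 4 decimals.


Gradient descent on f(x,y) = 4*x^2 + 1*y^2.
Starting point: (1.4657, -2.0799), alpha = 0.01
Step 1: grad_x = 2*4*1.4657 = 11.7256, grad_y = 2*1*-2.0799 = -4.1598
  x_1 = 1.4657 - 0.01*11.7256 = 1.3484
  y_1 = -2.0799 - 0.01*-4.1598 = -2.0383
Step 2: grad_x = 2*4*1.3484 = 10.7876, grad_y = 2*1*-2.0383 = -4.0766
  x_2 = 1.3484 - 0.01*10.7876 = 1.2406
  y_2 = -2.0383 - 0.01*-4.0766 = -1.9975
Step 3: grad_x = 2*4*1.2406 = 9.9245, grad_y = 2*1*-1.9975 = -3.9951
  x_3 = 1.2406 - 0.01*9.9245 = 1.1413
  y_3 = -1.9975 - 0.01*-3.9951 = -1.9576
Step 4: grad_x = 2*4*1.1413 = 9.1306, grad_y = 2*1*-1.9576 = -3.9152
  x_4 = 1.1413 - 0.01*9.1306 = 1.05
  y_4 = -1.9576 - 0.01*-3.9152 = -1.9184
f(1.05, -1.9184) = 4*1.05^2 + 1*(-1.9184)^2 = 8.0905


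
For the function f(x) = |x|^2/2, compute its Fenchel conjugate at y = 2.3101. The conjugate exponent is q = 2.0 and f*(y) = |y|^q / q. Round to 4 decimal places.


The conjugate exponent q satisfies 1/p + 1/q = 1.
p = 2, so q = 2/(2 - 1) = 2.0
|y|^q = 2.3101^2.0 = 5.3366
f*(2.3101) = 5.3366 / 2.0 = 2.6683


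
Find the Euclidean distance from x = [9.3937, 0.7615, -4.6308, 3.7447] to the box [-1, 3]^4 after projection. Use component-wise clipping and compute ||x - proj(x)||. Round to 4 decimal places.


Project each component onto [-1, 3].
clip(9.3937) = 3.0, clip(0.7615) = 0.7615, clip(-4.6308) = -1.0, clip(3.7447) = 3.0
Projection = [3.0, 0.7615, -1.0, 3.0]
Squared diffs: [40.8794, 0.0, 13.1827, 0.5546]
Distance = sqrt(54.6167) = 7.3903


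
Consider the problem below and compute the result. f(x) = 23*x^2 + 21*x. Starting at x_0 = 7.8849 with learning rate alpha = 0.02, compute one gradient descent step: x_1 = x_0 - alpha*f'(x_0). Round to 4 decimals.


We compute the gradient at x_0 and apply the update.
f'(x) = 46*x + 21
f'(7.8849) = 46*7.8849 + 21 = 383.7054
x_1 = 7.8849 - 0.02*383.7054 = 0.2108


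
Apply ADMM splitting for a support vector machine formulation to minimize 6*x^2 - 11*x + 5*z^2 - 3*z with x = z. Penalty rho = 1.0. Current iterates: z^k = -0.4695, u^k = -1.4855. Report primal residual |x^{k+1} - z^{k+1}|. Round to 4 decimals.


ADMM iteration with rho = 1.0, z^k = -0.4695, u^k = -1.4855
Step 1: x-update.
Minimize 6*x^2 - 11*x + (1.0/2)*(x + 0.4695 - 1.4855)^2
FOC: (2*6 + 1.0)*x = 11 + 1.0*(-0.4695 + 1.4855)
x^{k+1} = 0.9243
Step 2: z-update.
Minimize 5*z^2 - 3*z + (1.0/2)*(0.9243 - z - 1.4855)^2
FOC: (2*5 + 1.0)*z = 3 + 1.0*(0.9243 - 1.4855)
z^{k+1} = 0.2217
Step 3: u-update.
u^{k+1} = -1.4855 + 0.9243 - 0.2217 = -0.7829
Step 4: Primal residual = |0.9243 - 0.2217| = 0.7026


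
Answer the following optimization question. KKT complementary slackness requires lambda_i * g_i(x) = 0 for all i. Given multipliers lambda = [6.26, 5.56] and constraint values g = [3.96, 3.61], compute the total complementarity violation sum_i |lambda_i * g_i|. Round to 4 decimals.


KKT complementary slackness check:
lambda_1 * g_1 = 6.26 * 3.96 = 24.7896
lambda_2 * g_2 = 5.56 * 3.61 = 20.0716
Total violation = 24.7896 + 20.0716 = 44.8612


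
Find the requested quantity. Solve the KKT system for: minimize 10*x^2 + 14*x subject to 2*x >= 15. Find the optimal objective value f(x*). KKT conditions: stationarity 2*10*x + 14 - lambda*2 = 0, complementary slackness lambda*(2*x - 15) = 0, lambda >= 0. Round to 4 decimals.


Step 1: Try lambda = 0 (constraint inactive).
x_unc = -14/(2*10) = -0.7
Check: 2*-0.7 = -1.4 < 15 -- violated!
Step 2: Constraint must be active: 2*x = 15
x* = 15/2 = 7.5
lambda = (2*10*7.5 + 14)/2 = 82.0
Step 3: Compute optimal value.
f(x*) = 10*7.5^2 + 14*7.5 = 667.5


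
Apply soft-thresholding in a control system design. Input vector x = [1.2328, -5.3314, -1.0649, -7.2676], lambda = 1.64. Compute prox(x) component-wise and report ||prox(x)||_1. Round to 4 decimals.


Soft-thresholding with lambda = 1.64:
prox(1.2328) = sign(1.2328)*max(|1.2328| - 1.64, 0) = 0.0
prox(-5.3314) = sign(-5.3314)*max(|-5.3314| - 1.64, 0) = -3.6914
prox(-1.0649) = sign(-1.0649)*max(|-1.0649| - 1.64, 0) = 0.0
prox(-7.2676) = sign(-7.2676)*max(|-7.2676| - 1.64, 0) = -5.6276
prox(x) = [0.0, -3.6914, 0.0, -5.6276]
||prox(x)||_1 = 0.0 + 3.6914 + 0.0 + 5.6276 = 9.319


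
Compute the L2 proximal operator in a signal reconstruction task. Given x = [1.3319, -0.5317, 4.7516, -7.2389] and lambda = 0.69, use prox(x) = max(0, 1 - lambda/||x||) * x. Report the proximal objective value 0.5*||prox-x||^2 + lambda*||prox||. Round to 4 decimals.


Step 1: Compute ||x||.
||x|| = 8.777
Step 2: Compute scaling factor.
scale = max(0, 1 - 0.69/8.777) = 0.9214
Step 3: prox(x) = [1.2272, -0.4899, 4.3781, -6.6698]
||prox(x)|| = 8.087
Step 4: Proximal objective.
0.5*||prox-x||^2 = 0.2381
lambda*||prox|| = 5.58
Total = 5.8181


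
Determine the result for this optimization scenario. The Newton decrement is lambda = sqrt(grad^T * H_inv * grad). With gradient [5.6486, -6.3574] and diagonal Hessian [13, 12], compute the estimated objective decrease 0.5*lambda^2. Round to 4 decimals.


Step 1: H is diagonal, so H^(-1) * g = [0.4345, -0.5298].
Step 2: g^T H^(-1) g = sum_i g_i^2 / H_ii
  = (5.6486)^2/13 + (-6.3574)^2/12
  = 2.4544 + 3.368 = 5.8224
Step 3: Objective decrease = 0.5 * g^T H^(-1) g = 2.9112


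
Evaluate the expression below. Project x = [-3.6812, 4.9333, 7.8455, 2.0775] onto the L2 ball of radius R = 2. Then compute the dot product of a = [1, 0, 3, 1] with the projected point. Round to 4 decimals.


Step 1: Compute ||x|| (intermediates to 6 decimals).
||x|| = sqrt((-3.6812)^2 + 4.9333^2 + 7.8455^2 + 2.0775^2) = 10.186096
Step 2: Project.
Since ||x|| > R, scale = R/||x|| = 2/10.186096 = 0.196346, proj(x) = scale * x
proj(x) = [-0.722789, 0.968634, 1.540433, 0.407909]
Step 3: Dot product.
a^T * proj(x) = 1*(-0.722789) + 0*0.968634 + 3*1.540433 + 1*0.407909 = 4.3064


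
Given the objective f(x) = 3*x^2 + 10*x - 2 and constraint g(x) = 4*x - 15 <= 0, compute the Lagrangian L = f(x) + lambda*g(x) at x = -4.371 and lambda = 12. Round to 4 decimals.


Step 1: Evaluate f(x).
f(-4.371) = 3*(-4.371)^2 + 10*(-4.371) - 2 = 11.6069
Step 2: Evaluate g(x).
g(-4.371) = 4*-4.371 - 15 = -32.484
Step 3: Compute Lagrangian.
L = 11.6069 + 12*-32.484 = -378.2011


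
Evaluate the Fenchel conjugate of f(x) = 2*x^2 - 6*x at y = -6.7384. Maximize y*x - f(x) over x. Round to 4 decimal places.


f*(y) = sup_x {y*x - a*x^2 - b*x} = sup_x {(y-b)*x - a*x^2}
FOC: (y - b) - 2a*x = 0 => x* = (y - b)/(2a)
x* = (-6.7384 + 6)/(2*2) = -0.1846
f*(-6.7384) = (y-b)^2/(4a) = (-6.7384 + 6)^2/(4*2)
= 0.5452/8 = 0.0682


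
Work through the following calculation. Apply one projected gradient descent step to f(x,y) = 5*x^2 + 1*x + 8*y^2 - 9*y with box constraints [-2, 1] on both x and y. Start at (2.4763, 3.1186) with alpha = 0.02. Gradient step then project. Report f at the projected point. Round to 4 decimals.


Step 1: Compute gradient at (2.4763, 3.1186).
grad_x = 2*5*2.4763 + 1 = 25.763
grad_y = 2*8*3.1186 - 9 = 40.8976
Step 2: Gradient step.
x_raw = 2.4763 - 0.02*25.763 = 1.961
y_raw = 3.1186 - 0.02*40.8976 = 2.3006
Step 3: Project onto [-2, 1].
x_proj = clip(1.961) = 1.0
y_proj = clip(2.3006) = 1.0
Step 4: Evaluate f.
f(1.0, 1.0) = 5.0


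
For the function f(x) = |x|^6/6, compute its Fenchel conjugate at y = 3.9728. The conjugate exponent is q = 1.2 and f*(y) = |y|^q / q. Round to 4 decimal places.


The conjugate exponent q satisfies 1/p + 1/q = 1.
p = 6, so q = 6/(6 - 1) = 1.2
|y|^q = 3.9728^1.2 = 5.235
f*(3.9728) = 5.235 / 1.2 = 4.3625


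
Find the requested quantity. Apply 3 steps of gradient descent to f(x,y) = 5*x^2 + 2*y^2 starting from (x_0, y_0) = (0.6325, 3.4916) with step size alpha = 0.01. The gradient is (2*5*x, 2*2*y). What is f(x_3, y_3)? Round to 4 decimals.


Gradient descent on f(x,y) = 5*x^2 + 2*y^2.
Starting point: (0.6325, 3.4916), alpha = 0.01
Step 1: grad_x = 2*5*0.6325 = 6.325, grad_y = 2*2*3.4916 = 13.9664
  x_1 = 0.6325 - 0.01*6.325 = 0.5693
  y_1 = 3.4916 - 0.01*13.9664 = 3.3519
Step 2: grad_x = 2*5*0.5693 = 5.6925, grad_y = 2*2*3.3519 = 13.4077
  x_2 = 0.5693 - 0.01*5.6925 = 0.5123
  y_2 = 3.3519 - 0.01*13.4077 = 3.2179
Step 3: grad_x = 2*5*0.5123 = 5.1233, grad_y = 2*2*3.2179 = 12.8714
  x_3 = 0.5123 - 0.01*5.1233 = 0.4611
  y_3 = 3.2179 - 0.01*12.8714 = 3.0891
f(0.4611, 3.0891) = 5*0.4611^2 + 2*3.0891^2 = 20.1487


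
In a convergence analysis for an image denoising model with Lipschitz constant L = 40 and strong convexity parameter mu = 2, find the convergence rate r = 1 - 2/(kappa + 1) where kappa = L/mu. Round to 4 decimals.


Step 1: Compute the condition number.
kappa = L/mu = 40/2 = 20.0
Step 2: Compute the convergence rate.
r = 1 - 2/(kappa + 1) = 1 - 2*mu/(L + mu) = (L - mu)/(L + mu) = 38/42 = 0.9048


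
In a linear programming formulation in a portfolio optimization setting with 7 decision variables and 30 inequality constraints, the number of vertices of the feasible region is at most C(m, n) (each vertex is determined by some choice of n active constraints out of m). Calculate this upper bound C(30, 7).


Each vertex corresponds to some choice of n active constraints out of m, so the number of vertices is at most C(m, n) = m! / (n!(m-n)!).
m = 30, n = 7
Numerator: 30 * 29 * 28 * 27 * 26 * 25 * 24
Denominator: 7! = 5040
C(30, 7) = 2035800


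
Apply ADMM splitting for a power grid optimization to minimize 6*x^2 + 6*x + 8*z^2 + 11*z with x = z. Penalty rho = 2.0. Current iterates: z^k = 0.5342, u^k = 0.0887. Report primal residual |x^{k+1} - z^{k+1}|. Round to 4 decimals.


ADMM iteration with rho = 2.0, z^k = 0.5342, u^k = 0.0887
Step 1: x-update.
Minimize 6*x^2 + 6*x + (2.0/2)*(x - 0.5342 + 0.0887)^2
FOC: (2*6 + 2.0)*x = -6 + 2.0*(0.5342 - 0.0887)
x^{k+1} = -0.3649
Step 2: z-update.
Minimize 8*z^2 + 11*z + (2.0/2)*(-0.3649 - z + 0.0887)^2
FOC: (2*8 + 2.0)*z = -11 + 2.0*(-0.3649 + 0.0887)
z^{k+1} = -0.6418
Step 3: u-update.
u^{k+1} = 0.0887 - 0.3649 + 0.6418 = 0.3656
Step 4: Primal residual = |-0.3649 + 0.6418| = 0.2769


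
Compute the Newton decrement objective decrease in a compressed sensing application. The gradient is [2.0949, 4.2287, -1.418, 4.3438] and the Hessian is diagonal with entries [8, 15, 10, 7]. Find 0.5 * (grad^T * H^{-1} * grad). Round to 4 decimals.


Step 1: H is diagonal, so H^(-1) * g = [0.2619, 0.2819, -0.1418, 0.6205].
Step 2: g^T H^(-1) g = sum_i g_i^2 / H_ii
  = (2.0949)^2/8 + (4.2287)^2/15 + (-1.418)^2/10 + (4.3438)^2/7
  = 0.5486 + 1.1921 + 0.2011 + 2.6955 = 4.6373
Step 3: Objective decrease = 0.5 * g^T H^(-1) g = 2.3186


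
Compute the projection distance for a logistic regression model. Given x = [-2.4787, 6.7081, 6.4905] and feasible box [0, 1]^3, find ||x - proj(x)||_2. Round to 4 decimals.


Project each component onto [0, 1].
clip(-2.4787) = 0.0, clip(6.7081) = 1.0, clip(6.4905) = 1.0
Projection = [0.0, 1.0, 1.0]
Squared diffs: [6.144, 32.5824, 30.1456]
Distance = sqrt(68.872) = 8.2989


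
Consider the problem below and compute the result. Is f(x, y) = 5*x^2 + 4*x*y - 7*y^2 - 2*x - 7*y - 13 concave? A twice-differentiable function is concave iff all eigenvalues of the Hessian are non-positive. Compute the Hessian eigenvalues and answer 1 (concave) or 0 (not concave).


The Hessian of f(x,y) = 5*x^2 + 4*x*y - 7*y^2 - 2*x - 7*y - 13 is:
H = [[10, 4], [4, -14]]
Trace = 10 - 14 = -4
Determinant = 10*-14 - (4)^2 = -156
Discriminant = (-4)^2 - 4*-156 = 640.0
Eigenvalues: lambda_1 = -14.6491, lambda_2 = 10.6491
The function is not concave.

0


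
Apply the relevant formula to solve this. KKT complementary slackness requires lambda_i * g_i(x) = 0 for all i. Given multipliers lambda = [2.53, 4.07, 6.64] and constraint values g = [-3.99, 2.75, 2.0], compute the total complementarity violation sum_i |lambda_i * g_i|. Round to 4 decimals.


KKT complementary slackness check:
lambda_1 * g_1 = 2.53 * -3.99 = -10.0947
lambda_2 * g_2 = 4.07 * 2.75 = 11.1925
lambda_3 * g_3 = 6.64 * 2.0 = 13.28
Total violation = 10.0947 + 11.1925 + 13.28 = 34.5672


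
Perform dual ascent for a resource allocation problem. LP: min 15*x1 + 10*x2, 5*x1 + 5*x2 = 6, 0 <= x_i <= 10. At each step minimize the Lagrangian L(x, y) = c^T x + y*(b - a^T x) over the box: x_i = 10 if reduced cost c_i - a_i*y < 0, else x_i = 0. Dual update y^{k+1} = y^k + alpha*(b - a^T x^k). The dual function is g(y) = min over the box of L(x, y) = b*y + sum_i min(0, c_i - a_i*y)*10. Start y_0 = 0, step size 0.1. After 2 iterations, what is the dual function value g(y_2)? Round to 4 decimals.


Dual ascent for LP: min 15*x1 + 10*x2, 5*x1 + 5*x2 = 6, 0 <= x_i <= 10
Step 1: y^k = 0.0, reduced costs: (15.0, 10.0)
  x^k = (0.0, 0.0), subgradient = b - a^T x = 6.0
  y^{k+1} = 0.0 + 0.1*6.0 = 0.6
Step 2: y^k = 0.6, reduced costs: (12.0, 7.0)
  x^k = (0.0, 0.0), subgradient = b - a^T x = 6.0
  y^{k+1} = 0.6 + 0.1*6.0 = 1.2
Dual objective at y_2 = 1.2: reduced costs (9.0, 4.0), box minimizer x = (0.0, 0.0)
g(y_2) = b*y + (c1 - a1*y)*x1 + (c2 - a2*y)*x2 = 6*1.2 + 9.0*0.0 + 4.0*0.0 = 7.2 + 0.0 + 0.0 = 7.2


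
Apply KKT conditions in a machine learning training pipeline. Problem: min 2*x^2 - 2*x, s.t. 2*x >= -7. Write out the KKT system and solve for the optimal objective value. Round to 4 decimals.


Step 1: Try lambda = 0 (constraint inactive).
Stationarity: 2*2*x - 2 = 0
x* = 2/(2*2) = 0.5
Check constraint: 2*0.5 = 1.0 >= -7 -- satisfied.
Step 2: Compute optimal value.
f(x*) = 2*0.5^2 - 2*0.5 = -0.5


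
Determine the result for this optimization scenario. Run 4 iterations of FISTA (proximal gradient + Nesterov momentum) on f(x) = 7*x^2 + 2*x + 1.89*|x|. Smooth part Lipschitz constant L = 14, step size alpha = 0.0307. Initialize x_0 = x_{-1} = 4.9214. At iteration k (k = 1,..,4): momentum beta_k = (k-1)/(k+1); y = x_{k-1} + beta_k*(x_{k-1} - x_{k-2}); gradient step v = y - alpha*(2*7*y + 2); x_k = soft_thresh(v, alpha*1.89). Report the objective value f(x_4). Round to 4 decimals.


FISTA on f(x) = 7*x^2 + 2*x + 1.89*|x|
L = 14, alpha = 0.0307
Iteration 1: beta = 0.0, y = 4.9214 + 0.0*(4.9214 - 4.9214) = 4.9214
  grad(y) = 70.8996, v = y - alpha*grad = 2.7448
  prox(v) = soft_thresh(2.7448, 0.058) = 2.6868
Iteration 2: beta = 0.3333, y = 2.6868 + 0.3333*(2.6868 - 4.9214) = 1.9419
  grad(y) = 29.1863, v = y - alpha*grad = 1.0459
  prox(v) = soft_thresh(1.0459, 0.058) = 0.9878
Iteration 3: beta = 0.5, y = 0.9878 + 0.5*(0.9878 - 2.6868) = 0.1384
  grad(y) = 3.9373, v = y - alpha*grad = 0.0175
  prox(v) = soft_thresh(0.0175, 0.058) = 0.0
Iteration 4: beta = 0.6, y = 0.0 + 0.6*(0.0 - 0.9878) = -0.5927
  grad(y) = -6.2978, v = y - alpha*grad = -0.3994
  prox(v) = soft_thresh(-0.3994, 0.058) = -0.3413
f(x_4) = 7*(-0.3413)^2 + 2*(-0.3413) + 1.89*|-0.3413| = 0.778


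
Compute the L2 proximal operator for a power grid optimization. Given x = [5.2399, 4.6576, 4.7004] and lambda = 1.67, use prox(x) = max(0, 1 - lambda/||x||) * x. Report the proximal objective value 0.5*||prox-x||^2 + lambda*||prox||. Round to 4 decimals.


Step 1: Compute ||x||.
||x|| = 8.4406
Step 2: Compute scaling factor.
scale = max(0, 1 - 1.67/8.4406) = 0.8021
Step 3: prox(x) = [4.2032, 3.7361, 3.7704]
||prox(x)|| = 6.7706
Step 4: Proximal objective.
0.5*||prox-x||^2 = 1.3945
lambda*||prox|| = 11.3069
Total = 12.7013


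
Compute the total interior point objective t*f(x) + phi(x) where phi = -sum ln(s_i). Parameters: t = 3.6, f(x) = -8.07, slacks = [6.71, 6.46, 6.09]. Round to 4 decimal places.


Step 1: Compute log-barrier.
ln values: [1.9036, 1.8656, 1.8066]
phi = -(1.9036 + 1.8656 + 1.8066) = -5.5759
Step 2: Compute augmented objective.
t*f(x) = 3.6*-8.07 = -29.052
Total = -29.052 - 5.5759 = -34.6279


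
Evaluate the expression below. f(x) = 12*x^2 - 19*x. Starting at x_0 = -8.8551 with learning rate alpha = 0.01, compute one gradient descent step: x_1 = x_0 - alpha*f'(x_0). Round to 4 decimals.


We compute the gradient at x_0 and apply the update.
f'(x) = 24*x - 19
f'(-8.8551) = 24*-8.8551 - 19 = -231.5224
x_1 = -8.8551 - 0.01*-231.5224 = -6.5399


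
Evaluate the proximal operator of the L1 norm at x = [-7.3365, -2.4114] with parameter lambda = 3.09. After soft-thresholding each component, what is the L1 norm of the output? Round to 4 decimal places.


Soft-thresholding with lambda = 3.09:
prox(-7.3365) = sign(-7.3365)*max(|-7.3365| - 3.09, 0) = -4.2465
prox(-2.4114) = sign(-2.4114)*max(|-2.4114| - 3.09, 0) = 0.0
prox(x) = [-4.2465, 0.0]
||prox(x)||_1 = 4.2465 + 0.0 = 4.2465


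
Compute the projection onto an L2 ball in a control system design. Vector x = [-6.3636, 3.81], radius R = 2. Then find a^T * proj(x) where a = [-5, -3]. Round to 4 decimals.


Step 1: Compute ||x|| (intermediates to 6 decimals).
||x|| = sqrt((-6.3636)^2 + 3.81^2) = 7.416974
Step 2: Project.
Since ||x|| > R, scale = R/||x|| = 2/7.416974 = 0.269652, proj(x) = scale * x
proj(x) = [-1.715957, 1.027374]
Step 3: Dot product.
a^T * proj(x) = -5*(-1.715957) - 3*1.027374 = 5.4977


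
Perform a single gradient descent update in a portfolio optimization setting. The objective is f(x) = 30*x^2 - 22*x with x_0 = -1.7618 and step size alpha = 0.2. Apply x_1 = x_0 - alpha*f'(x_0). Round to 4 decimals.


We compute the gradient at x_0 and apply the update.
f'(x) = 60*x - 22
f'(-1.7618) = 60*-1.7618 - 22 = -127.708
x_1 = -1.7618 - 0.2*-127.708 = 23.7798


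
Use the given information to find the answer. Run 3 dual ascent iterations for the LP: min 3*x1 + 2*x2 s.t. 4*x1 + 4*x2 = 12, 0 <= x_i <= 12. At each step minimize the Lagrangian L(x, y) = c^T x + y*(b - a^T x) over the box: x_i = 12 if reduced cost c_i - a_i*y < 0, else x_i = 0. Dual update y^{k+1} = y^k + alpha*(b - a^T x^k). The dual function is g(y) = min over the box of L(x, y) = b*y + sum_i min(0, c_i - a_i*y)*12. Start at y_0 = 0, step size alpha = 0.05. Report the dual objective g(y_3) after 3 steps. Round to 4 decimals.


Dual ascent for LP: min 3*x1 + 2*x2, 4*x1 + 4*x2 = 12, 0 <= x_i <= 12
Step 1: y^k = 0.0, reduced costs: (3.0, 2.0)
  x^k = (0.0, 0.0), subgradient = b - a^T x = 12.0
  y^{k+1} = 0.0 + 0.05*12.0 = 0.6
Step 2: y^k = 0.6, reduced costs: (0.6, -0.4)
  x^k = (0.0, 12.0), subgradient = b - a^T x = -36.0
  y^{k+1} = 0.6 + 0.05*-36.0 = -1.2
Step 3: y^k = -1.2, reduced costs: (7.8, 6.8)
  x^k = (0.0, 0.0), subgradient = b - a^T x = 12.0
  y^{k+1} = -1.2 + 0.05*12.0 = -0.6
Dual objective at y_3 = -0.6: reduced costs (5.4, 4.4), box minimizer x = (0.0, 0.0)
g(y_3) = b*y + (c1 - a1*y)*x1 + (c2 - a2*y)*x2 = 12*(-0.6) + 5.4*0.0 + 4.4*0.0 = -7.2 + 0.0 + 0.0 = -7.2


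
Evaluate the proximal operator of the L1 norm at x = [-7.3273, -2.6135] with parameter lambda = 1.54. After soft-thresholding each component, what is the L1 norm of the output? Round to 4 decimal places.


Soft-thresholding with lambda = 1.54:
prox(-7.3273) = sign(-7.3273)*max(|-7.3273| - 1.54, 0) = -5.7873
prox(-2.6135) = sign(-2.6135)*max(|-2.6135| - 1.54, 0) = -1.0735
prox(x) = [-5.7873, -1.0735]
||prox(x)||_1 = 5.7873 + 1.0735 = 6.8608


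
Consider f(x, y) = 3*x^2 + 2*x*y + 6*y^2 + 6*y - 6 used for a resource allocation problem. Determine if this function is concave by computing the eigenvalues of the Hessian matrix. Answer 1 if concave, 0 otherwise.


The Hessian of f(x,y) = 3*x^2 + 2*x*y + 6*y^2 + 6*y - 6 is:
H = [[6, 2], [2, 12]]
Trace = 6 + 12 = 18
Determinant = 6*12 - (2)^2 = 68
Discriminant = (18)^2 - 4*68 = 52.0
Eigenvalues: lambda_1 = 5.3944, lambda_2 = 12.6056
The function is not concave.

0


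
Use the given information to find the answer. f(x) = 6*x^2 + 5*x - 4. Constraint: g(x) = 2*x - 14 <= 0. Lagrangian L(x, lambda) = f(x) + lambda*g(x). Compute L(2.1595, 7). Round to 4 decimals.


Step 1: Evaluate f(x).
f(2.1595) = 6*2.1595^2 + 5*2.1595 - 4 = 34.7781
Step 2: Evaluate g(x).
g(2.1595) = 2*2.1595 - 14 = -9.681
Step 3: Compute Lagrangian.
L = 34.7781 + 7*-9.681 = -32.9889


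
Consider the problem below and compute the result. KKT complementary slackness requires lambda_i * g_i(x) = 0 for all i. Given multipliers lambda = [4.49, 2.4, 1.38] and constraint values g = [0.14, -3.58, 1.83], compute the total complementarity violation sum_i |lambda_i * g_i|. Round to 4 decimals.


KKT complementary slackness check:
lambda_1 * g_1 = 4.49 * 0.14 = 0.6286
lambda_2 * g_2 = 2.4 * -3.58 = -8.592
lambda_3 * g_3 = 1.38 * 1.83 = 2.5254
Total violation = 0.6286 + 8.592 + 2.5254 = 11.746


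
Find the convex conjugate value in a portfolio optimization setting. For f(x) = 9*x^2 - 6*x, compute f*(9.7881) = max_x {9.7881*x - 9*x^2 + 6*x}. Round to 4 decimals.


f*(y) = sup_x {y*x - a*x^2 - b*x} = sup_x {(y-b)*x - a*x^2}
FOC: (y - b) - 2a*x = 0 => x* = (y - b)/(2a)
x* = (9.7881 + 6)/(2*9) = 0.8771
f*(9.7881) = (y-b)^2/(4a) = (9.7881 + 6)^2/(4*9)
= 249.2641/36 = 6.924


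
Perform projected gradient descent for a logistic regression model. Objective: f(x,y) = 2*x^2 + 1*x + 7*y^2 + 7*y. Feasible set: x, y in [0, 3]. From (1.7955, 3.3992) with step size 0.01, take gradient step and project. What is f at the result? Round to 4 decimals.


Step 1: Compute gradient at (1.7955, 3.3992).
grad_x = 2*2*1.7955 + 1 = 8.182
grad_y = 2*7*3.3992 + 7 = 54.5888
Step 2: Gradient step.
x_raw = 1.7955 - 0.01*8.182 = 1.7137
y_raw = 3.3992 - 0.01*54.5888 = 2.8533
Step 3: Project onto [0, 3].
x_proj = clip(1.7137) = 1.7137
y_proj = clip(2.8533) = 2.8533
Step 4: Evaluate f.
f(1.7137, 2.8533) = 84.55


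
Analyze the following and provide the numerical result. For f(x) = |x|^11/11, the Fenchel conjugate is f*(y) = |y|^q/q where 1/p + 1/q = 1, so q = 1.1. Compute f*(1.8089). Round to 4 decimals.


The conjugate exponent q satisfies 1/p + 1/q = 1.
p = 11, so q = 11/(11 - 1) = 1.1
|y|^q = 1.8089^1.1 = 1.9194
f*(1.8089) = 1.9194 / 1.1 = 1.7449


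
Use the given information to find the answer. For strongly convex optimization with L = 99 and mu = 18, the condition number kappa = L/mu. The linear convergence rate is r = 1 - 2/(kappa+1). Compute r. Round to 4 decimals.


Step 1: Compute the condition number.
kappa = L/mu = 99/18 = 5.5
Step 2: Compute the convergence rate.
r = 1 - 2/(kappa + 1) = 1 - 2*mu/(L + mu) = (L - mu)/(L + mu) = 81/117 = 0.6923


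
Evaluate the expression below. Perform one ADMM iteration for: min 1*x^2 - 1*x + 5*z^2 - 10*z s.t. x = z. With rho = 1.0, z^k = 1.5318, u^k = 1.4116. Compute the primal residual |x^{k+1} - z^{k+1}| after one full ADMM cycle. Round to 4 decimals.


ADMM iteration with rho = 1.0, z^k = 1.5318, u^k = 1.4116
Step 1: x-update.
Minimize 1*x^2 - 1*x + (1.0/2)*(x - 1.5318 + 1.4116)^2
FOC: (2*1 + 1.0)*x = 1 + 1.0*(1.5318 - 1.4116)
x^{k+1} = 0.3734
Step 2: z-update.
Minimize 5*z^2 - 10*z + (1.0/2)*(0.3734 - z + 1.4116)^2
FOC: (2*5 + 1.0)*z = 10 + 1.0*(0.3734 + 1.4116)
z^{k+1} = 1.0714
Step 3: u-update.
u^{k+1} = 1.4116 + 0.3734 - 1.0714 = 0.7136
Step 4: Primal residual = |0.3734 - 1.0714| = 0.698


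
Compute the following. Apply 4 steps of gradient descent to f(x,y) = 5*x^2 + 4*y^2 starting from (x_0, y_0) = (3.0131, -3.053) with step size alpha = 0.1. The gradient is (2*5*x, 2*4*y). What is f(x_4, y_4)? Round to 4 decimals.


Gradient descent on f(x,y) = 5*x^2 + 4*y^2.
Starting point: (3.0131, -3.053), alpha = 0.1
Step 1: grad_x = 2*5*3.0131 = 30.131, grad_y = 2*4*-3.053 = -24.424
  x_1 = 3.0131 - 0.1*30.131 = 0.0
  y_1 = -3.053 - 0.1*-24.424 = -0.6106
Step 2: grad_x = 2*5*0.0 = 0.0, grad_y = 2*4*-0.6106 = -4.8848
  x_2 = 0.0 - 0.1*0.0 = 0.0
  y_2 = -0.6106 - 0.1*-4.8848 = -0.1221
Step 3: grad_x = 2*5*0.0 = 0.0, grad_y = 2*4*-0.1221 = -0.977
  x_3 = 0.0 - 0.1*0.0 = 0.0
  y_3 = -0.1221 - 0.1*-0.977 = -0.0244
Step 4: grad_x = 2*5*0.0 = 0.0, grad_y = 2*4*-0.0244 = -0.1954
  x_4 = 0.0 - 0.1*0.0 = 0.0
  y_4 = -0.0244 - 0.1*-0.1954 = -0.0049
f(0.0, -0.0049) = 5*0.0^2 + 4*(-0.0049)^2 = 0.0001


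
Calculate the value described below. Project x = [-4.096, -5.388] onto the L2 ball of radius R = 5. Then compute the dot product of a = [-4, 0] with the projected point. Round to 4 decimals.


Step 1: Compute ||x|| (intermediates to 6 decimals).
||x|| = sqrt((-4.096)^2 + (-5.388)^2) = 6.768143
Step 2: Project.
Since ||x|| > R, scale = R/||x|| = 5/6.768143 = 0.738755, proj(x) = scale * x
proj(x) = [-3.02594, -3.980412]
Step 3: Dot product.
a^T * proj(x) = -4*(-3.02594) + 0*(-3.980412) = 12.1038
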